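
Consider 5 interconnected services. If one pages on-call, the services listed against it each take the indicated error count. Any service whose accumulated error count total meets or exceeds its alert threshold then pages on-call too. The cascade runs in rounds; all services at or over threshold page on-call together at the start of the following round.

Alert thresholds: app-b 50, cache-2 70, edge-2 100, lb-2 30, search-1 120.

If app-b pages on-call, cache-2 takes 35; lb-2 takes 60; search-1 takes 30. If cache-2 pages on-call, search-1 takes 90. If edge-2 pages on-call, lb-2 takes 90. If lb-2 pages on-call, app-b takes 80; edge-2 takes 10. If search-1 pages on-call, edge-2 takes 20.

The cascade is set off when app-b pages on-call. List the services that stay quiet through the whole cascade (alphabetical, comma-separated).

cache-2, edge-2, search-1

Round 1 — app-b pages on-call (initial).
  cache-2: +35 → 35 < 70
  lb-2: +60 → 60 ≥ 30
  search-1: +30 → 30 < 120
Round 2 — lb-2 pages on-call.
  edge-2: +10 → 10 < 100
No further pages.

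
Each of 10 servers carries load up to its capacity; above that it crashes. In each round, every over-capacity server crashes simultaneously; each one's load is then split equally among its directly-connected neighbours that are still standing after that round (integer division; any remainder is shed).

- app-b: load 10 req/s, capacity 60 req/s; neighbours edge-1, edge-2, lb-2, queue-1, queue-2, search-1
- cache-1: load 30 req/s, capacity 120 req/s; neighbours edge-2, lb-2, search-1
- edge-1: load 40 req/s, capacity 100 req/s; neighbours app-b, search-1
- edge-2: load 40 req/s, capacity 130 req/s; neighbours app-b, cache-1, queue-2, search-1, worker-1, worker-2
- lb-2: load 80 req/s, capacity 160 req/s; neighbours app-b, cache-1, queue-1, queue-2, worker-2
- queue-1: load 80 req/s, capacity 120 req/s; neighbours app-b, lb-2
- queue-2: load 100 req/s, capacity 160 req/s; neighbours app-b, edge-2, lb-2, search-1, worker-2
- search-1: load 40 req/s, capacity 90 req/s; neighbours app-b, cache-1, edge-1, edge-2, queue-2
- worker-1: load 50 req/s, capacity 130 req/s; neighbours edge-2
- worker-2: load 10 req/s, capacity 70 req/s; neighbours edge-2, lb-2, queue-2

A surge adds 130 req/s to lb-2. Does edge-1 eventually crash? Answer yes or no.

yes

Round 1 — lb-2 at 210 > 160. lb-2 crashes.
  lb-2 sheds 210 req/s to app-b, cache-1, queue-1, queue-2, worker-2: 42 each.
    app-b: 10+42 = 52 ≤ 60
    cache-1: 30+42 = 72 ≤ 120
    queue-1: 80+42 = 122 > 120
    queue-2: 100+42 = 142 ≤ 160
    worker-2: 10+42 = 52 ≤ 70
Round 2 — queue-1 crashes.
  queue-1 sheds 122 req/s to app-b: 122 each.
    app-b: 52+122 = 174 > 60
Round 3 — app-b crashes.
  app-b sheds 174 req/s to edge-1, edge-2, queue-2, search-1: 43 each (2 lost).
    edge-1: 40+43 = 83 ≤ 100
    edge-2: 40+43 = 83 ≤ 130
    queue-2: 142+43 = 185 > 160
    search-1: 40+43 = 83 ≤ 90
Round 4 — queue-2 crashes.
  queue-2 sheds 185 req/s to edge-2, search-1, worker-2: 61 each (2 lost).
    edge-2: 83+61 = 144 > 130
    search-1: 83+61 = 144 > 90
    worker-2: 52+61 = 113 > 70
Round 5 — edge-2, search-1, worker-2 crash.
  edge-2 sheds 144 req/s to cache-1, worker-1: 72 each.
    cache-1: 72+72 = 144 > 120
    worker-1: 50+72 = 122 ≤ 130
  search-1 sheds 144 req/s to cache-1, edge-1: 72 each.
    cache-1: 144+72 = 216 > 120
    edge-1: 83+72 = 155 > 100
  worker-2 sheds 113 req/s: no online neighbours, lost.
Round 6 — cache-1, edge-1 crash.
  cache-1 sheds 216 req/s: no online neighbours, lost.
  edge-1 sheds 155 req/s: no online neighbours, lost.
No further crashes.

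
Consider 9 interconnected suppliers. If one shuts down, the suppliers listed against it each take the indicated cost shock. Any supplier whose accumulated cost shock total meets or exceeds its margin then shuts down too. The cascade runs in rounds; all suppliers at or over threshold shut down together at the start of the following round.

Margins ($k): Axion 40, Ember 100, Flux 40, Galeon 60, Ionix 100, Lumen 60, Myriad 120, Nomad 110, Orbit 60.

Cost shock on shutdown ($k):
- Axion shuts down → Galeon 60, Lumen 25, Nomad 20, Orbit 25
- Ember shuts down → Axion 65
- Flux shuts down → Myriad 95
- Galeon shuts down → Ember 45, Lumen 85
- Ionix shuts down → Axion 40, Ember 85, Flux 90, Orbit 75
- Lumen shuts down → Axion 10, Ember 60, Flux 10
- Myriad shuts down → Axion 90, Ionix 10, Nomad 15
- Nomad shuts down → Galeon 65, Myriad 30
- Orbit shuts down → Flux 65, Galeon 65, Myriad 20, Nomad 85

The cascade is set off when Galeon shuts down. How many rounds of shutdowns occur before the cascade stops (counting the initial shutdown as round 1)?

4

Round 1 — Galeon shuts down (initial).
  Ember: +45 → 45 < 100
  Lumen: +85 → 85 ≥ 60
Round 2 — Lumen shuts down.
  Axion: +10 → 10 < 40
  Ember: +60 → 105 ≥ 100
  Flux: +10 → 10 < 40
Round 3 — Ember shuts down.
  Axion: +65 → 75 ≥ 40
Round 4 — Axion shuts down.
  Nomad: +20 → 20 < 110
  Orbit: +25 → 25 < 60
No further shutdowns.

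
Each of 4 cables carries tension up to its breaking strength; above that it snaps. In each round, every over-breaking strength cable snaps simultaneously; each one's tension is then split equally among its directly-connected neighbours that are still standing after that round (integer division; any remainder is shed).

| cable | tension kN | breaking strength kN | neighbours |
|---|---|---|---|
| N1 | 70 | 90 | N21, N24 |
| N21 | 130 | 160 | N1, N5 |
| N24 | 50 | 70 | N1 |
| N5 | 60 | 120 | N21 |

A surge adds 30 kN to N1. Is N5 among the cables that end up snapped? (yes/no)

Round 1 — N1 at 100 > 90. N1 snaps.
  N1 sheds 100 kN to N21, N24: 50 each.
    N21: 130+50 = 180 > 160
    N24: 50+50 = 100 > 70
Round 2 — N21, N24 snap.
  N21 sheds 180 kN to N5: 180 each.
    N5: 60+180 = 240 > 120
  N24 sheds 100 kN: no online neighbours, lost.
Round 3 — N5 snaps.
  N5 sheds 240 kN: no online neighbours, lost.
No further breaks.

yes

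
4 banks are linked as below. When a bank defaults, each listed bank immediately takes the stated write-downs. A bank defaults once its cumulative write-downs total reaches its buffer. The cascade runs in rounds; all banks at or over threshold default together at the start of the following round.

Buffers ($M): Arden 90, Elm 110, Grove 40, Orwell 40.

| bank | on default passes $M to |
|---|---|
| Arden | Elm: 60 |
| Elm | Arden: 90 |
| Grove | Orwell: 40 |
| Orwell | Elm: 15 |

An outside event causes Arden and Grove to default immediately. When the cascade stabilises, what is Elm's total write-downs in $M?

75

Round 1 — Arden, Grove default (initial).
  Elm: +60 → 60 < 110
  Orwell: +40 → 40 ≥ 40
Round 2 — Orwell defaults.
  Elm: +15 → 75 < 110
No further defaults.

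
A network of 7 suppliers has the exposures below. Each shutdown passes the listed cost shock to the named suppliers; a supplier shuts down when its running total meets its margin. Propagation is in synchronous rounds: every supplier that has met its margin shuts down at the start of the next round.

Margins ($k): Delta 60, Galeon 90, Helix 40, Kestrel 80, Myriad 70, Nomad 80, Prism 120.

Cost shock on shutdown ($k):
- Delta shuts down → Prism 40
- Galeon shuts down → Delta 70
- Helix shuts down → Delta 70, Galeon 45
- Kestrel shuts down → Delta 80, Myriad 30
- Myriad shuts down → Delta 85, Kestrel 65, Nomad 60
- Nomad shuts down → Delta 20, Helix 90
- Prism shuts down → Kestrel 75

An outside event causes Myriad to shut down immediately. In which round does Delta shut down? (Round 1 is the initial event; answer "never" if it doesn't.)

Round 1 — Myriad shuts down (initial).
  Delta: +85 → 85 ≥ 60
  Kestrel: +65 → 65 < 80
  Nomad: +60 → 60 < 80
Round 2 — Delta shuts down.
  Prism: +40 → 40 < 120
No further shutdowns.

2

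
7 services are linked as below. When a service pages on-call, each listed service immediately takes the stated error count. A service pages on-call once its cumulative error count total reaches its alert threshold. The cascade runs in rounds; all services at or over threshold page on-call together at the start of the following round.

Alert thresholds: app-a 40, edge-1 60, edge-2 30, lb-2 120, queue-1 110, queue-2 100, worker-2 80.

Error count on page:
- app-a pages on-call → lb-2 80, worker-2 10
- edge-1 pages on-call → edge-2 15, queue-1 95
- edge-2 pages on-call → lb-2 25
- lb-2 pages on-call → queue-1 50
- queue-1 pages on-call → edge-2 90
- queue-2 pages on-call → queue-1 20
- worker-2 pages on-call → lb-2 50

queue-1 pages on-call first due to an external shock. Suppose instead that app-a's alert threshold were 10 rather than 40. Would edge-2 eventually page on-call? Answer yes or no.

yes

With app-a's alert threshold at 10:
Round 1 — queue-1 pages on-call (initial).
  edge-2: +90 → 90 ≥ 30
Round 2 — edge-2 pages on-call.
  lb-2: +25 → 25 < 120
No further pages.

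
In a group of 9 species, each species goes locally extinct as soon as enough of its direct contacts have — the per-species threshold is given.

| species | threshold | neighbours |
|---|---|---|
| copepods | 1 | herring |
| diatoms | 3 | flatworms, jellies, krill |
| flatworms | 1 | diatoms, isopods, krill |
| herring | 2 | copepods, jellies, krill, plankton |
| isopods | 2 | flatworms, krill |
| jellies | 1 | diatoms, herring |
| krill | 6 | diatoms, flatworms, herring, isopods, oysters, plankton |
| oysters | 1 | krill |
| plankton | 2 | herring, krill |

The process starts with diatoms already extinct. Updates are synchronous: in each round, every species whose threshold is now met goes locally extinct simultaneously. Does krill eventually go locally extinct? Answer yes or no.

no

Round 1 — diatoms goes locally extinct (initial).
Round 2 — checking thresholds:
  flatworms: 1 of 3 neighbours ≥ 1, goes locally extinct.
  jellies: 1 of 2 neighbours ≥ 1, goes locally extinct.
  krill: 1 of 6 neighbours < 6, below threshold.
Round 3 — no new extinctions; cascade stops.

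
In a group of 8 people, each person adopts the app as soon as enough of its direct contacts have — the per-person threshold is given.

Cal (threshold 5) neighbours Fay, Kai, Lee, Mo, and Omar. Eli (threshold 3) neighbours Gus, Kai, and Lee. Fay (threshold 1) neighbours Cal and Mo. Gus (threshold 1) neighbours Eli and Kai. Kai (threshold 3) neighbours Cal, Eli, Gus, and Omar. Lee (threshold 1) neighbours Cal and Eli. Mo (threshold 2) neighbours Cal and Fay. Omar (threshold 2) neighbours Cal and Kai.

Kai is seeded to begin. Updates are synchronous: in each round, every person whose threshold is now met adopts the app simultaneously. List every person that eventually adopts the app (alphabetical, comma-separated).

Round 1 — Kai adopts the app (initial).
Round 2 — checking thresholds:
  Cal: 1 of 5 neighbours < 5, below threshold.
  Eli: 1 of 3 neighbours < 3, below threshold.
  Gus: 1 of 2 neighbours ≥ 1, adopts the app.
  Omar: 1 of 2 neighbours < 2, below threshold.
Round 3 — no new adoptions; cascade stops.

Gus, Kai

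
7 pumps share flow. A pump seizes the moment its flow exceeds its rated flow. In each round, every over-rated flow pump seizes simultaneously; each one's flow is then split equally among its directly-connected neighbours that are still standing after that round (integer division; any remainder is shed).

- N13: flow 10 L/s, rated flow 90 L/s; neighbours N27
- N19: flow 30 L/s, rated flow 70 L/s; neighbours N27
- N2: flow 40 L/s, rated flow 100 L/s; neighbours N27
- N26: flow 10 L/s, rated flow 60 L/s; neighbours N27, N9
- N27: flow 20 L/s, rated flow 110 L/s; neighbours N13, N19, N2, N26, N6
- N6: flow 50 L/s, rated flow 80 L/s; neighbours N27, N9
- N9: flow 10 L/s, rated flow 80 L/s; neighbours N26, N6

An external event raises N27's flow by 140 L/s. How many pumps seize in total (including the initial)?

Round 1 — N27 at 160 > 110. N27 seizes.
  N27 sheds 160 L/s to N13, N19, N2, N26, N6: 32 each.
    N13: 10+32 = 42 ≤ 90
    N19: 30+32 = 62 ≤ 70
    N2: 40+32 = 72 ≤ 100
    N26: 10+32 = 42 ≤ 60
    N6: 50+32 = 82 > 80
Round 2 — N6 seizes.
  N6 sheds 82 L/s to N9: 82 each.
    N9: 10+82 = 92 > 80
Round 3 — N9 seizes.
  N9 sheds 92 L/s to N26: 92 each.
    N26: 42+92 = 134 > 60
Round 4 — N26 seizes.
  N26 sheds 134 L/s: no online neighbours, lost.
No further seizures.

4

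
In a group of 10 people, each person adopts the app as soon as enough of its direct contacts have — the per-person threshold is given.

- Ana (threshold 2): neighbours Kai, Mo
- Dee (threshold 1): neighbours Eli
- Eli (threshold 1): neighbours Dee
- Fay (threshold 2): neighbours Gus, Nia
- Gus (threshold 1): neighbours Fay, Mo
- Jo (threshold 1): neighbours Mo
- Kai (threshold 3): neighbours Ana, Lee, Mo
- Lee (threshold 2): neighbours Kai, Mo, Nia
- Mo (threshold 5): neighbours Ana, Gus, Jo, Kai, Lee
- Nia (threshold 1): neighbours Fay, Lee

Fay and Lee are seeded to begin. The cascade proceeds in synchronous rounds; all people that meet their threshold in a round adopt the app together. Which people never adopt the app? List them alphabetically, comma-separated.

Round 1 — Fay, Lee adopt the app (initial).
Round 2 — checking thresholds:
  Gus: 1 of 2 neighbours ≥ 1, adopts the app.
  Kai: 1 of 3 neighbours < 3, below threshold.
  Mo: 1 of 5 neighbours < 5, below threshold.
  Nia: 2 of 2 neighbours ≥ 1, adopts the app.
Round 3 — no new adoptions; cascade stops.

Ana, Dee, Eli, Jo, Kai, Mo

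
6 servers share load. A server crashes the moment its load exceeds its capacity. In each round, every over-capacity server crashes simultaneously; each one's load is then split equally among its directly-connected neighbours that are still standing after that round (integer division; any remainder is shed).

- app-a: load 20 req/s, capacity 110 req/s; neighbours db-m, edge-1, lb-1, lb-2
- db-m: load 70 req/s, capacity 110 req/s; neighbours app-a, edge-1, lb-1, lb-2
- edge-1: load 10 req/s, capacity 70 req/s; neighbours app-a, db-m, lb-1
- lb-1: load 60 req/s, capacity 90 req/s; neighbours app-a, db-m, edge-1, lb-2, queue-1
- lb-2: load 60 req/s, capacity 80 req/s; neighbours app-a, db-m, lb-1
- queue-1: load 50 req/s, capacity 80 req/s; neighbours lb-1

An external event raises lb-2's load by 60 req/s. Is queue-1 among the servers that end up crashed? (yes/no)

no

Round 1 — lb-2 at 120 > 80. lb-2 crashes.
  lb-2 sheds 120 req/s to app-a, db-m, lb-1: 40 each.
    app-a: 20+40 = 60 ≤ 110
    db-m: 70+40 = 110 ≤ 110
    lb-1: 60+40 = 100 > 90
Round 2 — lb-1 crashes.
  lb-1 sheds 100 req/s to app-a, db-m, edge-1, queue-1: 25 each.
    app-a: 60+25 = 85 ≤ 110
    db-m: 110+25 = 135 > 110
    edge-1: 10+25 = 35 ≤ 70
    queue-1: 50+25 = 75 ≤ 80
Round 3 — db-m crashes.
  db-m sheds 135 req/s to app-a, edge-1: 67 each (1 lost).
    app-a: 85+67 = 152 > 110
    edge-1: 35+67 = 102 > 70
Round 4 — app-a, edge-1 crash.
  app-a sheds 152 req/s: no online neighbours, lost.
  edge-1 sheds 102 req/s: no online neighbours, lost.
No further crashes.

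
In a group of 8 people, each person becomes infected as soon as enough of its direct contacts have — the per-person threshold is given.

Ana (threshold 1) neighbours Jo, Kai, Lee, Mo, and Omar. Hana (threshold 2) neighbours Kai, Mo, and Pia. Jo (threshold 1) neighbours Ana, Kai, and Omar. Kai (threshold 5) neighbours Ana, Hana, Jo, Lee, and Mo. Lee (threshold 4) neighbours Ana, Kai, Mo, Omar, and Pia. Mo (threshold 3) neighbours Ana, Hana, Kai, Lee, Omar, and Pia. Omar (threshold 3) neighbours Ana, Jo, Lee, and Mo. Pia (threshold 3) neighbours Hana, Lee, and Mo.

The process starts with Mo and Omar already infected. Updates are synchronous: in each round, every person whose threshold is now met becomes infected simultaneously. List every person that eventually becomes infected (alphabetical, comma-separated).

Ana, Jo, Mo, Omar

Round 1 — Mo, Omar become infected (initial).
Round 2 — checking thresholds:
  Ana: 2 of 5 neighbours ≥ 1, becomes infected.
  Hana: 1 of 3 neighbours < 2, not yet.
  Jo: 1 of 3 neighbours ≥ 1, becomes infected.
  Kai: 1 of 5 neighbours < 5, not yet.
  Lee: 2 of 5 neighbours < 4, not yet.
  Pia: 1 of 3 neighbours < 3, not yet.
Round 3 — no new infections; cascade stops.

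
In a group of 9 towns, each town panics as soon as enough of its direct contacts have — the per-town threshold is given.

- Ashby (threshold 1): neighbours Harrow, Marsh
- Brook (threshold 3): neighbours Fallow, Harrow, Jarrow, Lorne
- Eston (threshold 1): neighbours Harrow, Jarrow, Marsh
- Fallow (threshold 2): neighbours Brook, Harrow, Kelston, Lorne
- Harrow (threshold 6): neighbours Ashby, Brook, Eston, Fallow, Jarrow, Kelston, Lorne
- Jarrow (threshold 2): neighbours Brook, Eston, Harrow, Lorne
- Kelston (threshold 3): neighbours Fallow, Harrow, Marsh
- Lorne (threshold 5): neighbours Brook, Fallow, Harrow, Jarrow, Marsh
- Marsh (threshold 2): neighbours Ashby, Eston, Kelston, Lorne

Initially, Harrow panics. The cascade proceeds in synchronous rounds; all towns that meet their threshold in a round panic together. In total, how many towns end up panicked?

Round 1 — Harrow panics (initial).
Round 2 — checking thresholds:
  Ashby: 1 of 2 neighbours ≥ 1, panics.
  Brook: 1 of 4 neighbours < 3, below threshold.
  Eston: 1 of 3 neighbours ≥ 1, panics.
  Fallow: 1 of 4 neighbours < 2, below threshold.
  Jarrow: 1 of 4 neighbours < 2, below threshold.
  Kelston: 1 of 3 neighbours < 3, below threshold.
  Lorne: 1 of 5 neighbours < 5, below threshold.
Round 3 — checking thresholds:
  Brook: 1 of 4 neighbours < 3, below threshold.
  Fallow: 1 of 4 neighbours < 2, below threshold.
  Jarrow: 2 of 4 neighbours ≥ 2, panics.
  Kelston: 1 of 3 neighbours < 3, below threshold.
  Lorne: 1 of 5 neighbours < 5, below threshold.
  Marsh: 2 of 4 neighbours ≥ 2, panics.
Round 4 — no new panics; cascade stops.

5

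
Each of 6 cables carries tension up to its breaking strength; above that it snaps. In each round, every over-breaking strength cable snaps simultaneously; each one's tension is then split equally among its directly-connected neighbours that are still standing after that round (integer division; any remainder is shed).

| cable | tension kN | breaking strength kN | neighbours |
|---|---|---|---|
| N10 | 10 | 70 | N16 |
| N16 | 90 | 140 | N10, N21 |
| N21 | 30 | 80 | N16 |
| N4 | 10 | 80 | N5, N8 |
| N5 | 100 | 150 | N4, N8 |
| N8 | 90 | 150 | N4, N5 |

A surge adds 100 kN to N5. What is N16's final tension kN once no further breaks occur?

90

Round 1 — N5 at 200 > 150. N5 snaps.
  N5 sheds 200 kN to N4, N8: 100 each.
    N4: 10+100 = 110 > 80
    N8: 90+100 = 190 > 150
Round 2 — N4, N8 snap.
  N4 sheds 110 kN: no online neighbours, lost.
  N8 sheds 190 kN: no online neighbours, lost.
No further breaks.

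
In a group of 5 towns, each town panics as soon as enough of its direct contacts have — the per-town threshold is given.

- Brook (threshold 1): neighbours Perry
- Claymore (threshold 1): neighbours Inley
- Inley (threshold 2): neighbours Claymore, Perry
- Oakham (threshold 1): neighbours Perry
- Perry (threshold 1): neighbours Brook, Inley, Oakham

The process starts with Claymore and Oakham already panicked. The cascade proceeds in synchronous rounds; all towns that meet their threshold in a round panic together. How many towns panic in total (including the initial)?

5

Round 1 — Claymore, Oakham panic (initial).
Round 2 — checking thresholds:
  Inley: 1 of 2 neighbours < 2, not yet.
  Perry: 1 of 3 neighbours ≥ 1, panics.
Round 3 — checking thresholds:
  Brook: 1 of 1 neighbours ≥ 1, panics.
  Inley: 2 of 2 neighbours ≥ 2, panics.
Round 4 — no new panics; cascade stops.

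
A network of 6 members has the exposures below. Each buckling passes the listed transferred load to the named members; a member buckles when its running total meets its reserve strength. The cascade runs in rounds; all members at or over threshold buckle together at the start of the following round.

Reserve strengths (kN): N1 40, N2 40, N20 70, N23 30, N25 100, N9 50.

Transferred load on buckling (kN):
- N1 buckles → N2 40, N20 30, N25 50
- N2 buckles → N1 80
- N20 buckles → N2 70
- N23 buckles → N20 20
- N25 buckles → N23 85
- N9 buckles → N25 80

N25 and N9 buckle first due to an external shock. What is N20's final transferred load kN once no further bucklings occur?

20

Round 1 — N25, N9 buckle (initial).
  N23: +85 → 85 ≥ 30
Round 2 — N23 buckles.
  N20: +20 → 20 < 70
No further bucklings.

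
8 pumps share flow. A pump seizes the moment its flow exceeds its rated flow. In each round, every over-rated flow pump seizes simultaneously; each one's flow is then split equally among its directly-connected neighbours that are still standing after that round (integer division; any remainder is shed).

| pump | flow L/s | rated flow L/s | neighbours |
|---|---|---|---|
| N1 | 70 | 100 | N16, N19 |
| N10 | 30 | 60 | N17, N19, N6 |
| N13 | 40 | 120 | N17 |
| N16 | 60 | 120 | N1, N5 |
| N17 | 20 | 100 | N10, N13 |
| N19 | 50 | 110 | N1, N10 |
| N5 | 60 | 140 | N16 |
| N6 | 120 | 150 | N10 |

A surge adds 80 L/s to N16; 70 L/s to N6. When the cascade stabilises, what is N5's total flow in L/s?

Round 1 — N16 at 140 > 120; N6 at 190 > 150. N16, N6 seize.
  N16 sheds 140 L/s to N1, N5: 70 each.
    N1: 70+70 = 140 > 100
    N5: 60+70 = 130 ≤ 140
  N6 sheds 190 L/s to N10: 190 each.
    N10: 30+190 = 220 > 60
Round 2 — N1, N10 seize.
  N1 sheds 140 L/s to N19: 140 each.
    N19: 50+140 = 190 > 110
  N10 sheds 220 L/s to N17, N19: 110 each.
    N17: 20+110 = 130 > 100
    N19: 190+110 = 300 > 110
Round 3 — N17, N19 seize.
  N17 sheds 130 L/s to N13: 130 each.
    N13: 40+130 = 170 > 120
  N19 sheds 300 L/s: no online neighbours, lost.
Round 4 — N13 seizes.
  N13 sheds 170 L/s: no online neighbours, lost.
No further seizures.

130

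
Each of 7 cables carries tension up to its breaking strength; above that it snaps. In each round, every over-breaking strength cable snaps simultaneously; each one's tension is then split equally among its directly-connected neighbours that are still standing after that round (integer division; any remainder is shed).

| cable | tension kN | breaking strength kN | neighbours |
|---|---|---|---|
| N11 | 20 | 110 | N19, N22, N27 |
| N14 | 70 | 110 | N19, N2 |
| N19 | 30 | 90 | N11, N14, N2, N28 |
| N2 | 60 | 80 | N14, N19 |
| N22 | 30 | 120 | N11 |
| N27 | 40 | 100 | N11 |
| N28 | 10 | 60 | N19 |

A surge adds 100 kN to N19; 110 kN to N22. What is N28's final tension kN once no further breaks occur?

Round 1 — N19 at 130 > 90; N22 at 140 > 120. N19, N22 snap.
  N19 sheds 130 kN to N11, N14, N2, N28: 32 each (2 lost).
    N11: 20+32 = 52 ≤ 110
    N14: 70+32 = 102 ≤ 110
    N2: 60+32 = 92 > 80
    N28: 10+32 = 42 ≤ 60
  N22 sheds 140 kN to N11: 140 each.
    N11: 52+140 = 192 > 110
Round 2 — N11, N2 snap.
  N11 sheds 192 kN to N27: 192 each.
    N27: 40+192 = 232 > 100
  N2 sheds 92 kN to N14: 92 each.
    N14: 102+92 = 194 > 110
Round 3 — N14, N27 snap.
  N14 sheds 194 kN: no online neighbours, lost.
  N27 sheds 232 kN: no online neighbours, lost.
No further breaks.

42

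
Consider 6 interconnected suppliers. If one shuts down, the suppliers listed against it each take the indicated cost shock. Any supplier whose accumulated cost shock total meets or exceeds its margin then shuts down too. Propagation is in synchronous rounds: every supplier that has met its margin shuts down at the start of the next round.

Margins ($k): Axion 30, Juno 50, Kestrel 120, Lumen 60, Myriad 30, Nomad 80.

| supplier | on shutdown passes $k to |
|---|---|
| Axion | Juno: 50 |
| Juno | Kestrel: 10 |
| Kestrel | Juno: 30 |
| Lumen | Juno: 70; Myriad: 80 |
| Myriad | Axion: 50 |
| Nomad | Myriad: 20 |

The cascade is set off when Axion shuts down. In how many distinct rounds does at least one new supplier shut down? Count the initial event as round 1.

Round 1 — Axion shuts down (initial).
  Juno: +50 → 50 ≥ 50
Round 2 — Juno shuts down.
  Kestrel: +10 → 10 < 120
No further shutdowns.

2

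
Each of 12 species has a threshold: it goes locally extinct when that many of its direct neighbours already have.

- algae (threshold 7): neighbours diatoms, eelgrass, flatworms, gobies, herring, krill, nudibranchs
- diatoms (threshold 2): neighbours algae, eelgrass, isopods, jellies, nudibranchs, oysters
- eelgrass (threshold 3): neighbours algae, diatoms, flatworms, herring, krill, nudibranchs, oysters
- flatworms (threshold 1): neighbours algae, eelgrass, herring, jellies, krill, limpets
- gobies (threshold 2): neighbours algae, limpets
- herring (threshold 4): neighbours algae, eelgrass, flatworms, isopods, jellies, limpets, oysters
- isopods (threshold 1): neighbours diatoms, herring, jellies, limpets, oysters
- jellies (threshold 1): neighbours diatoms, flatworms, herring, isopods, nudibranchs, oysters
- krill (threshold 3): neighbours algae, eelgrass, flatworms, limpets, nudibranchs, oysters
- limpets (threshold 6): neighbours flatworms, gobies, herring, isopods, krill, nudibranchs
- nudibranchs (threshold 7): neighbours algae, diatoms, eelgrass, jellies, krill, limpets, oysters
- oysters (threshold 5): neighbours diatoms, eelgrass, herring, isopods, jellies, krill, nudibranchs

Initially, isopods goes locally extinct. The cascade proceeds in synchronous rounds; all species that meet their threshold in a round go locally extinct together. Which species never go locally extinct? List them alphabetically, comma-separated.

Round 1 — isopods goes locally extinct (initial).
Round 2 — checking thresholds:
  diatoms: 1 of 6 neighbours < 2, holds.
  herring: 1 of 7 neighbours < 4, holds.
  jellies: 1 of 6 neighbours ≥ 1, goes locally extinct.
  limpets: 1 of 6 neighbours < 6, holds.
  oysters: 1 of 7 neighbours < 5, holds.
Round 3 — checking thresholds:
  diatoms: 2 of 6 neighbours ≥ 2, goes locally extinct.
  flatworms: 1 of 6 neighbours ≥ 1, goes locally extinct.
  herring: 2 of 7 neighbours < 4, holds.
  limpets: 1 of 6 neighbours < 6, holds.
  nudibranchs: 1 of 7 neighbours < 7, holds.
  oysters: 2 of 7 neighbours < 5, holds.
Round 4 — no new extinctions; cascade stops.

algae, eelgrass, gobies, herring, krill, limpets, nudibranchs, oysters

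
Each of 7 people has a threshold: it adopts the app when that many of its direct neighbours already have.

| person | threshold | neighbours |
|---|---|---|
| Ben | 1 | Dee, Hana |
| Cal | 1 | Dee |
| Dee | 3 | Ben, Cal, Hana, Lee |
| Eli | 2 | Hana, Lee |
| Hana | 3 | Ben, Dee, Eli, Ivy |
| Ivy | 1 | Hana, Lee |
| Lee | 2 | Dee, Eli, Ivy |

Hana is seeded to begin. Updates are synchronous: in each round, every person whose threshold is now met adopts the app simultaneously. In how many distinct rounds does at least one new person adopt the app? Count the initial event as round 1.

Round 1 — Hana adopts the app (initial).
Round 2 — checking thresholds:
  Ben: 1 of 2 neighbours ≥ 1, adopts the app.
  Dee: 1 of 4 neighbours < 3, below threshold.
  Eli: 1 of 2 neighbours < 2, below threshold.
  Ivy: 1 of 2 neighbours ≥ 1, adopts the app.
Round 3 — no new adoptions; cascade stops.

2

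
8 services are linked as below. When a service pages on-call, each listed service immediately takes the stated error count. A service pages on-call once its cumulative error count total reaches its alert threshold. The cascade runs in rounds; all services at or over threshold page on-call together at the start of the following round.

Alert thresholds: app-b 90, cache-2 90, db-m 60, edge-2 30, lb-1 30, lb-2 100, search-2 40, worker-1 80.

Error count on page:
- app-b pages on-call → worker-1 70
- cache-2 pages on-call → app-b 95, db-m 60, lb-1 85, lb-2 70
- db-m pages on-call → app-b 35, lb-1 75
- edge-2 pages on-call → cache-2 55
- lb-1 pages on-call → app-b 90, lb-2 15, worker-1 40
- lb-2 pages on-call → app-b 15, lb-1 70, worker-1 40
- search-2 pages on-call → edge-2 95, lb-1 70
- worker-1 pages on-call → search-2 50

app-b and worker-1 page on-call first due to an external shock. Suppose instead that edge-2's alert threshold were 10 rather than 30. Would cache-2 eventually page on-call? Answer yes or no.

With edge-2's alert threshold at 10:
Round 1 — app-b, worker-1 page on-call (initial).
  search-2: +50 → 50 ≥ 40
Round 2 — search-2 pages on-call.
  edge-2: +95 → 95 ≥ 10
  lb-1: +70 → 70 ≥ 30
Round 3 — edge-2, lb-1 page on-call.
  cache-2: +55 → 55 < 90
  lb-2: +15 → 15 < 100
No further pages.

no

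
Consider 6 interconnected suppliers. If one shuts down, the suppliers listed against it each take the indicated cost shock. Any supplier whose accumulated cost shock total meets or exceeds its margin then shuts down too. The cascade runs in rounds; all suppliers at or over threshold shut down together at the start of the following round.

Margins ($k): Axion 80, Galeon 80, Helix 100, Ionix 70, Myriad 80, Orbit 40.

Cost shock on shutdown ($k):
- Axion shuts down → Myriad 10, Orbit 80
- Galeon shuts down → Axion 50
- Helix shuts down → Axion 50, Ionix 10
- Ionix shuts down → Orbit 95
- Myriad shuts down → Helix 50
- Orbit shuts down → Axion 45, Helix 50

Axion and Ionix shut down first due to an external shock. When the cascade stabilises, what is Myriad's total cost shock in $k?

10

Round 1 — Axion, Ionix shut down (initial).
  Myriad: +10 → 10 < 80
  Orbit: +80+95 → 175 ≥ 40
Round 2 — Orbit shuts down.
  Helix: +50 → 50 < 100
No further shutdowns.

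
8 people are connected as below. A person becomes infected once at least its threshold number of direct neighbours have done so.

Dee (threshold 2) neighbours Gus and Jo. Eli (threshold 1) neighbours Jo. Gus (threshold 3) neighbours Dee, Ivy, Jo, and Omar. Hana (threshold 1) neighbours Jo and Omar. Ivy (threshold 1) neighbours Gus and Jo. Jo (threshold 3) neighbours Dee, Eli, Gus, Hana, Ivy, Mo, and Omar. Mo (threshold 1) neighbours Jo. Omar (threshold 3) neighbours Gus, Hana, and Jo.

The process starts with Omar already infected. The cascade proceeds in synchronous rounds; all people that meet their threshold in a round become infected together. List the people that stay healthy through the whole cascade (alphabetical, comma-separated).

Round 1 — Omar becomes infected (initial).
Round 2 — checking thresholds:
  Gus: 1 of 4 neighbours < 3, not yet.
  Hana: 1 of 2 neighbours ≥ 1, becomes infected.
  Jo: 1 of 7 neighbours < 3, not yet.
Round 3 — no new infections; cascade stops.

Dee, Eli, Gus, Ivy, Jo, Mo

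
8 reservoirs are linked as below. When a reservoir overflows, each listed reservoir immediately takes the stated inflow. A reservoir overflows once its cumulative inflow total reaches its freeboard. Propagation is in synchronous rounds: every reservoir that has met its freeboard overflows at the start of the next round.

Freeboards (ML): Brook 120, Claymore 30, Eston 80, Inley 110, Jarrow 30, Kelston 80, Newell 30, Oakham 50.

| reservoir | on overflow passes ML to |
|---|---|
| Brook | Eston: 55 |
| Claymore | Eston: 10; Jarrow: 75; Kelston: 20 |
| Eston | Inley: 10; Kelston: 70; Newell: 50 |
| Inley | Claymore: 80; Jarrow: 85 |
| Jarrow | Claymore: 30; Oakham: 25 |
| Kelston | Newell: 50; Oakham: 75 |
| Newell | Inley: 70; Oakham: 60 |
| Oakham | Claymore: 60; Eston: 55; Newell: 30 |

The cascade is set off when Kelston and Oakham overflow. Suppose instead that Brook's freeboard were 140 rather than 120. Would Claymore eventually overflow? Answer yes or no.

yes

With Brook's freeboard at 140:
Round 1 — Kelston, Oakham overflow (initial).
  Claymore: +60 → 60 ≥ 30
  Eston: +55 → 55 < 80
  Newell: +50+30 → 80 ≥ 30
Round 2 — Claymore, Newell overflow.
  Eston: +10 → 65 < 80
  Inley: +70 → 70 < 110
  Jarrow: +75 → 75 ≥ 30
Round 3 — Jarrow overflows.
No further overflows.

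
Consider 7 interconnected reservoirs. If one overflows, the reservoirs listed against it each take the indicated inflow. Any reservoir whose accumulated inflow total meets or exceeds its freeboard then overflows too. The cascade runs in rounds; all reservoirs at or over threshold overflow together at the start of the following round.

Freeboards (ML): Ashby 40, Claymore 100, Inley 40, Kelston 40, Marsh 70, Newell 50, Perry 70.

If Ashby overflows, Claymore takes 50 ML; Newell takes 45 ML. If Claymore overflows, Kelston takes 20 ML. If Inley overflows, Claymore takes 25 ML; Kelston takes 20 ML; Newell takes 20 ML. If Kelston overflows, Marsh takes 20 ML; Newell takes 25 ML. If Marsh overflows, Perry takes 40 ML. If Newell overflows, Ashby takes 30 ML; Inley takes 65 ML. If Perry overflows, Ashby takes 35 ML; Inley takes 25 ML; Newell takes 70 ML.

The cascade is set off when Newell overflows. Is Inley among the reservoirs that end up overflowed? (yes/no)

Round 1 — Newell overflows (initial).
  Ashby: +30 → 30 < 40
  Inley: +65 → 65 ≥ 40
Round 2 — Inley overflows.
  Claymore: +25 → 25 < 100
  Kelston: +20 → 20 < 40
No further overflows.

yes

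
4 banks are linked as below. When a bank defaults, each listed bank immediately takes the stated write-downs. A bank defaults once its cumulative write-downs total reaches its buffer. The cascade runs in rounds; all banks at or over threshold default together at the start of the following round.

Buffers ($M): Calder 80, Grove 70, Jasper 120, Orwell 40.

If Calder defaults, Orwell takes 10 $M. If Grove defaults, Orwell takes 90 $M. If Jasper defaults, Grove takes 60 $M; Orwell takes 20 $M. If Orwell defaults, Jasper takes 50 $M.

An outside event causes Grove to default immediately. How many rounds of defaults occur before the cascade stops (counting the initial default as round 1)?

2

Round 1 — Grove defaults (initial).
  Orwell: +90 → 90 ≥ 40
Round 2 — Orwell defaults.
  Jasper: +50 → 50 < 120
No further defaults.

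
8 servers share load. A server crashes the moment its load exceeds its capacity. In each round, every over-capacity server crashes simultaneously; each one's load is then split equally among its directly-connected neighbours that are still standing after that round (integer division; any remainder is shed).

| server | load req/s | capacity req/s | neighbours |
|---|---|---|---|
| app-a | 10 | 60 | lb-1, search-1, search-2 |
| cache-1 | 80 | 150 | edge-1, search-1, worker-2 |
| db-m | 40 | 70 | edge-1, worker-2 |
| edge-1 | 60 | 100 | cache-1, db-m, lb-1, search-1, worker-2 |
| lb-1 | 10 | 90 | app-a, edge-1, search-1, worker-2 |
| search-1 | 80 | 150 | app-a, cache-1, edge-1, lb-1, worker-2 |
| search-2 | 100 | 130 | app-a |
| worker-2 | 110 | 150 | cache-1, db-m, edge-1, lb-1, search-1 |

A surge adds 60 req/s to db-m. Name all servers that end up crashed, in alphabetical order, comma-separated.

app-a, cache-1, db-m, edge-1, lb-1, search-1, search-2, worker-2

Round 1 — db-m at 100 > 70. db-m crashes.
  db-m sheds 100 req/s to edge-1, worker-2: 50 each.
    edge-1: 60+50 = 110 > 100
    worker-2: 110+50 = 160 > 150
Round 2 — edge-1, worker-2 crash.
  edge-1 sheds 110 req/s to cache-1, lb-1, search-1: 36 each (2 lost).
    cache-1: 80+36 = 116 ≤ 150
    lb-1: 10+36 = 46 ≤ 90
    search-1: 80+36 = 116 ≤ 150
  worker-2 sheds 160 req/s to cache-1, lb-1, search-1: 53 each (1 lost).
    cache-1: 116+53 = 169 > 150
    lb-1: 46+53 = 99 > 90
    search-1: 116+53 = 169 > 150
Round 3 — cache-1, lb-1, search-1 crash.
  cache-1 sheds 169 req/s: no online neighbours, lost.
  lb-1 sheds 99 req/s to app-a: 99 each.
    app-a: 10+99 = 109 > 60
  search-1 sheds 169 req/s to app-a: 169 each.
    app-a: 109+169 = 278 > 60
Round 4 — app-a crashes.
  app-a sheds 278 req/s to search-2: 278 each.
    search-2: 100+278 = 378 > 130
Round 5 — search-2 crashes.
  search-2 sheds 378 req/s: no online neighbours, lost.
No further crashes.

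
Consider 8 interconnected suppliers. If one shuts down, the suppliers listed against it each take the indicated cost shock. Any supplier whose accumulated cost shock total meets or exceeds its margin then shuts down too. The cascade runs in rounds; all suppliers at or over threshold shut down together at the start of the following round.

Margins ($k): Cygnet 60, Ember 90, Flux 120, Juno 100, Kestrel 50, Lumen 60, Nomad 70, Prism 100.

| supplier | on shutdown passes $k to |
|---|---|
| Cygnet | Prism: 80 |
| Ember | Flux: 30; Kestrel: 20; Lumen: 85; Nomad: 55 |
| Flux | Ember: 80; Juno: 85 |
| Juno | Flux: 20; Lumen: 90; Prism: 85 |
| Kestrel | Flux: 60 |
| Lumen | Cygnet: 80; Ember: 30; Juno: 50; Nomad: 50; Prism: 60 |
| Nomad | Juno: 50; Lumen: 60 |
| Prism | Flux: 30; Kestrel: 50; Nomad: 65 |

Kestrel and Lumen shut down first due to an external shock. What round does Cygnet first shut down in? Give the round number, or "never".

2

Round 1 — Kestrel, Lumen shut down (initial).
  Cygnet: +80 → 80 ≥ 60
  Ember: +30 → 30 < 90
  Flux: +60 → 60 < 120
  Juno: +50 → 50 < 100
  Nomad: +50 → 50 < 70
  Prism: +60 → 60 < 100
Round 2 — Cygnet shuts down.
  Prism: +80 → 140 ≥ 100
Round 3 — Prism shuts down.
  Flux: +30 → 90 < 120
  Nomad: +65 → 115 ≥ 70
Round 4 — Nomad shuts down.
  Juno: +50 → 100 ≥ 100
Round 5 — Juno shuts down.
  Flux: +20 → 110 < 120
No further shutdowns.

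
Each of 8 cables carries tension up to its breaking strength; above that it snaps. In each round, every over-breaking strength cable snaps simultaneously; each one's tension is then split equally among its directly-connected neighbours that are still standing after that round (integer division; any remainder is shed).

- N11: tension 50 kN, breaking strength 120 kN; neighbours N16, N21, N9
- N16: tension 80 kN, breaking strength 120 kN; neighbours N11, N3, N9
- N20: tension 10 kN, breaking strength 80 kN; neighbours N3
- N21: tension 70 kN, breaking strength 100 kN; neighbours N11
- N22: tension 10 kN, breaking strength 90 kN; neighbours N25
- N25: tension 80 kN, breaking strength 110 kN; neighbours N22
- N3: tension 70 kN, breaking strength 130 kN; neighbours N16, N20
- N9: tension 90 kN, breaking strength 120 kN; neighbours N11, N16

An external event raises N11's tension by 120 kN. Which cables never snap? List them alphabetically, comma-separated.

Round 1 — N11 at 170 > 120. N11 snaps.
  N11 sheds 170 kN to N16, N21, N9: 56 each (2 lost).
    N16: 80+56 = 136 > 120
    N21: 70+56 = 126 > 100
    N9: 90+56 = 146 > 120
Round 2 — N16, N21, N9 snap.
  N16 sheds 136 kN to N3: 136 each.
    N3: 70+136 = 206 > 130
  N21 sheds 126 kN: no online neighbours, lost.
  N9 sheds 146 kN: no online neighbours, lost.
Round 3 — N3 snaps.
  N3 sheds 206 kN to N20: 206 each.
    N20: 10+206 = 216 > 80
Round 4 — N20 snaps.
  N20 sheds 216 kN: no online neighbours, lost.
No further breaks.

N22, N25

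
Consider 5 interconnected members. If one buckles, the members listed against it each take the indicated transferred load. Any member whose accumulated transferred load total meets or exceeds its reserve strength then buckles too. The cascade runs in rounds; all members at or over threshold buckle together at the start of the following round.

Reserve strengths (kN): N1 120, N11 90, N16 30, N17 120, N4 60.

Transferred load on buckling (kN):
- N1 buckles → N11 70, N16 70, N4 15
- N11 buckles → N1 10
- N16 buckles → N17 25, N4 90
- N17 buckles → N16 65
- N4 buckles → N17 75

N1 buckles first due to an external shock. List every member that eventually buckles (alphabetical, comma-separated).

Round 1 — N1 buckles (initial).
  N11: +70 → 70 < 90
  N16: +70 → 70 ≥ 30
  N4: +15 → 15 < 60
Round 2 — N16 buckles.
  N17: +25 → 25 < 120
  N4: +90 → 105 ≥ 60
Round 3 — N4 buckles.
  N17: +75 → 100 < 120
No further bucklings.

N1, N16, N4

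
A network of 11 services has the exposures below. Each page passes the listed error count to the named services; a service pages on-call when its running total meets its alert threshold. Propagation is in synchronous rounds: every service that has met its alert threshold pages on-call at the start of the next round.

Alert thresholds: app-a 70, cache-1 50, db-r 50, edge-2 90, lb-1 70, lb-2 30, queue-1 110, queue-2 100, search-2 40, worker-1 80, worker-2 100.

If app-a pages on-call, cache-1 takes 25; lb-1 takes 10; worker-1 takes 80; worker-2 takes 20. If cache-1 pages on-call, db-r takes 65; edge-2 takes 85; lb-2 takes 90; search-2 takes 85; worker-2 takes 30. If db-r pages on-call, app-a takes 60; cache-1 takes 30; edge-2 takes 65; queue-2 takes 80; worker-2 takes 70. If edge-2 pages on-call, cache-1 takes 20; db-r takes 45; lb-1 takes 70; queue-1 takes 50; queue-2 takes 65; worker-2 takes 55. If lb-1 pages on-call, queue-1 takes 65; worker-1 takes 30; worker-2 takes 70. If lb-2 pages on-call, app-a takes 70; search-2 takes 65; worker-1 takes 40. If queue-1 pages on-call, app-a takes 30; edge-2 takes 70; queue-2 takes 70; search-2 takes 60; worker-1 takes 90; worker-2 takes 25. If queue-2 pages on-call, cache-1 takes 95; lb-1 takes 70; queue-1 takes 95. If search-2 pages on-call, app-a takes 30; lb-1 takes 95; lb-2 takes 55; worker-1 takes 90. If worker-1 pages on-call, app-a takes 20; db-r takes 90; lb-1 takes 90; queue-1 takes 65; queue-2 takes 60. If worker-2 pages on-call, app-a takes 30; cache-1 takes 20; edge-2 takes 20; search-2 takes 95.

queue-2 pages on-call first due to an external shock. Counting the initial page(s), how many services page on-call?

Round 1 — queue-2 pages on-call (initial).
  cache-1: +95 → 95 ≥ 50
  lb-1: +70 → 70 ≥ 70
  queue-1: +95 → 95 < 110
Round 2 — cache-1, lb-1 page on-call.
  db-r: +65 → 65 ≥ 50
  edge-2: +85 → 85 < 90
  lb-2: +90 → 90 ≥ 30
  queue-1: +65 → 160 ≥ 110
  search-2: +85 → 85 ≥ 40
  worker-1: +30 → 30 < 80
  worker-2: +30+70 → 100 ≥ 100
Round 3 — db-r, lb-2, queue-1, search-2, worker-2 page on-call.
  app-a: +60+70+30+30+30 → 220 ≥ 70
  edge-2: +65+70+20 → 240 ≥ 90
  worker-1: +40+90+90 → 250 ≥ 80
Round 4 — app-a, edge-2, worker-1 page on-call.
No further pages.

11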